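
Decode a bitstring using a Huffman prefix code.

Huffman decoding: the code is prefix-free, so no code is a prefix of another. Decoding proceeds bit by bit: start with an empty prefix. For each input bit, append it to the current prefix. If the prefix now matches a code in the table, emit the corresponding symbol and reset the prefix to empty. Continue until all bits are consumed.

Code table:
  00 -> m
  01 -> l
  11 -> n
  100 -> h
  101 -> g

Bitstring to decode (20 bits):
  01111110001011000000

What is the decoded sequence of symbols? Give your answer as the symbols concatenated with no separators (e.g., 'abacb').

Bit 0: prefix='0' (no match yet)
Bit 1: prefix='01' -> emit 'l', reset
Bit 2: prefix='1' (no match yet)
Bit 3: prefix='11' -> emit 'n', reset
Bit 4: prefix='1' (no match yet)
Bit 5: prefix='11' -> emit 'n', reset
Bit 6: prefix='1' (no match yet)
Bit 7: prefix='10' (no match yet)
Bit 8: prefix='100' -> emit 'h', reset
Bit 9: prefix='0' (no match yet)
Bit 10: prefix='01' -> emit 'l', reset
Bit 11: prefix='0' (no match yet)
Bit 12: prefix='01' -> emit 'l', reset
Bit 13: prefix='1' (no match yet)
Bit 14: prefix='10' (no match yet)
Bit 15: prefix='100' -> emit 'h', reset
Bit 16: prefix='0' (no match yet)
Bit 17: prefix='00' -> emit 'm', reset
Bit 18: prefix='0' (no match yet)
Bit 19: prefix='00' -> emit 'm', reset

Answer: lnnhllhmm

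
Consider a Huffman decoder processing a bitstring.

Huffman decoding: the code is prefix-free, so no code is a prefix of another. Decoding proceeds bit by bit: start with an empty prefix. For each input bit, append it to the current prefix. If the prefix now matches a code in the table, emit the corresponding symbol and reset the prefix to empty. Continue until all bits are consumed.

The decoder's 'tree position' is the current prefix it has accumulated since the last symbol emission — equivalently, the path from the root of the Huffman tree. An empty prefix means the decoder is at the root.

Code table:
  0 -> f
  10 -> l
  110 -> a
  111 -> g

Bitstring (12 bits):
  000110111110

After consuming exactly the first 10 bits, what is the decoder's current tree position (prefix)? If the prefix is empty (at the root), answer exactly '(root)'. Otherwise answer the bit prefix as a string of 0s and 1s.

Answer: 1

Derivation:
Bit 0: prefix='0' -> emit 'f', reset
Bit 1: prefix='0' -> emit 'f', reset
Bit 2: prefix='0' -> emit 'f', reset
Bit 3: prefix='1' (no match yet)
Bit 4: prefix='11' (no match yet)
Bit 5: prefix='110' -> emit 'a', reset
Bit 6: prefix='1' (no match yet)
Bit 7: prefix='11' (no match yet)
Bit 8: prefix='111' -> emit 'g', reset
Bit 9: prefix='1' (no match yet)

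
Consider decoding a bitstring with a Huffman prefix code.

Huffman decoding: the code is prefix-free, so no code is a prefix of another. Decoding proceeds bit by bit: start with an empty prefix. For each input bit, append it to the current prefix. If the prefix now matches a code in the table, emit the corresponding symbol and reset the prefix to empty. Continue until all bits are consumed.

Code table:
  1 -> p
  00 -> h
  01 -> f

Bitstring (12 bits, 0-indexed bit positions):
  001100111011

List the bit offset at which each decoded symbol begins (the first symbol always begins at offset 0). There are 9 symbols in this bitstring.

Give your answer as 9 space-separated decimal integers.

Bit 0: prefix='0' (no match yet)
Bit 1: prefix='00' -> emit 'h', reset
Bit 2: prefix='1' -> emit 'p', reset
Bit 3: prefix='1' -> emit 'p', reset
Bit 4: prefix='0' (no match yet)
Bit 5: prefix='00' -> emit 'h', reset
Bit 6: prefix='1' -> emit 'p', reset
Bit 7: prefix='1' -> emit 'p', reset
Bit 8: prefix='1' -> emit 'p', reset
Bit 9: prefix='0' (no match yet)
Bit 10: prefix='01' -> emit 'f', reset
Bit 11: prefix='1' -> emit 'p', reset

Answer: 0 2 3 4 6 7 8 9 11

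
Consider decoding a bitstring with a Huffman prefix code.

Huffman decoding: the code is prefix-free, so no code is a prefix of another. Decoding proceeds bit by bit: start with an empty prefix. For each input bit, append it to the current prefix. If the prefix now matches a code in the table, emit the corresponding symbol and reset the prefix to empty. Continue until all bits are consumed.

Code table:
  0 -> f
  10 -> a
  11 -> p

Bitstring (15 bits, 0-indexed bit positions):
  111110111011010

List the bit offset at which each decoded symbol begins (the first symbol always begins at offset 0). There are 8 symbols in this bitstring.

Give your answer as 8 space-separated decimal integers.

Answer: 0 2 4 6 8 10 12 13

Derivation:
Bit 0: prefix='1' (no match yet)
Bit 1: prefix='11' -> emit 'p', reset
Bit 2: prefix='1' (no match yet)
Bit 3: prefix='11' -> emit 'p', reset
Bit 4: prefix='1' (no match yet)
Bit 5: prefix='10' -> emit 'a', reset
Bit 6: prefix='1' (no match yet)
Bit 7: prefix='11' -> emit 'p', reset
Bit 8: prefix='1' (no match yet)
Bit 9: prefix='10' -> emit 'a', reset
Bit 10: prefix='1' (no match yet)
Bit 11: prefix='11' -> emit 'p', reset
Bit 12: prefix='0' -> emit 'f', reset
Bit 13: prefix='1' (no match yet)
Bit 14: prefix='10' -> emit 'a', reset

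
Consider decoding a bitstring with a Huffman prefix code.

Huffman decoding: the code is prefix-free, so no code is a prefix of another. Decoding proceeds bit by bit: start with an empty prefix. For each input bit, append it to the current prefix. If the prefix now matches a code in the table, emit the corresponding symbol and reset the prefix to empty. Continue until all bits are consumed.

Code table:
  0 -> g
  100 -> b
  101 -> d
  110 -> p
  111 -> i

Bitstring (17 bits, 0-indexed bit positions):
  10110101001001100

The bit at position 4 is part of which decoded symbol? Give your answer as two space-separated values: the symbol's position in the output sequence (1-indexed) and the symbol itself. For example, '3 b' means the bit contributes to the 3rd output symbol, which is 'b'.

Bit 0: prefix='1' (no match yet)
Bit 1: prefix='10' (no match yet)
Bit 2: prefix='101' -> emit 'd', reset
Bit 3: prefix='1' (no match yet)
Bit 4: prefix='10' (no match yet)
Bit 5: prefix='101' -> emit 'd', reset
Bit 6: prefix='0' -> emit 'g', reset
Bit 7: prefix='1' (no match yet)
Bit 8: prefix='10' (no match yet)

Answer: 2 d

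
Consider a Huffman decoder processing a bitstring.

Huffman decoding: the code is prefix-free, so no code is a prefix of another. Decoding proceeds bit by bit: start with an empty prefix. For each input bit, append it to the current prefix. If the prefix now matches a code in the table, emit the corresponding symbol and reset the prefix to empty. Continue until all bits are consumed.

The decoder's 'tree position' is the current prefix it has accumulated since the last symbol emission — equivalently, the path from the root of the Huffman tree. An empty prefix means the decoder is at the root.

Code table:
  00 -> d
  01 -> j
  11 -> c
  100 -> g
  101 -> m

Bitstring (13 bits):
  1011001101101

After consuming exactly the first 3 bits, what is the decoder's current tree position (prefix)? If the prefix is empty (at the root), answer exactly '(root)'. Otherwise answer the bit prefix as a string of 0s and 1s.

Answer: (root)

Derivation:
Bit 0: prefix='1' (no match yet)
Bit 1: prefix='10' (no match yet)
Bit 2: prefix='101' -> emit 'm', reset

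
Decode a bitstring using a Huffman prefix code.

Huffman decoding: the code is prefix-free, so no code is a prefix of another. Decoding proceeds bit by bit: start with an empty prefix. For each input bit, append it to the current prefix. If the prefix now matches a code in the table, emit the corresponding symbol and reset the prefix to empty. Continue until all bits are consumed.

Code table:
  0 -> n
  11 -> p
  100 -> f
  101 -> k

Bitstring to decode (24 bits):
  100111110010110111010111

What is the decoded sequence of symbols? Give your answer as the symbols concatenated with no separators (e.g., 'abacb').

Bit 0: prefix='1' (no match yet)
Bit 1: prefix='10' (no match yet)
Bit 2: prefix='100' -> emit 'f', reset
Bit 3: prefix='1' (no match yet)
Bit 4: prefix='11' -> emit 'p', reset
Bit 5: prefix='1' (no match yet)
Bit 6: prefix='11' -> emit 'p', reset
Bit 7: prefix='1' (no match yet)
Bit 8: prefix='10' (no match yet)
Bit 9: prefix='100' -> emit 'f', reset
Bit 10: prefix='1' (no match yet)
Bit 11: prefix='10' (no match yet)
Bit 12: prefix='101' -> emit 'k', reset
Bit 13: prefix='1' (no match yet)
Bit 14: prefix='10' (no match yet)
Bit 15: prefix='101' -> emit 'k', reset
Bit 16: prefix='1' (no match yet)
Bit 17: prefix='11' -> emit 'p', reset
Bit 18: prefix='0' -> emit 'n', reset
Bit 19: prefix='1' (no match yet)
Bit 20: prefix='10' (no match yet)
Bit 21: prefix='101' -> emit 'k', reset
Bit 22: prefix='1' (no match yet)
Bit 23: prefix='11' -> emit 'p', reset

Answer: fppfkkpnkp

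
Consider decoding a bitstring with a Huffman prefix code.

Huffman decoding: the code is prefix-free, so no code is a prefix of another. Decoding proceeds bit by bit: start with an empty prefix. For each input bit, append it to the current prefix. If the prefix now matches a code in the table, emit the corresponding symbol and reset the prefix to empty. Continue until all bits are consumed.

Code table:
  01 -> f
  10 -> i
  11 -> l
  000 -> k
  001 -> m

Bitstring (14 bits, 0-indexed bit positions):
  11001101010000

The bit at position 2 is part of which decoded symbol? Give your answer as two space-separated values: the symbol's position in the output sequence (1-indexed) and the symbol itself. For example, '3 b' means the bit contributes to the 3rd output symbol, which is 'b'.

Answer: 2 m

Derivation:
Bit 0: prefix='1' (no match yet)
Bit 1: prefix='11' -> emit 'l', reset
Bit 2: prefix='0' (no match yet)
Bit 3: prefix='00' (no match yet)
Bit 4: prefix='001' -> emit 'm', reset
Bit 5: prefix='1' (no match yet)
Bit 6: prefix='10' -> emit 'i', reset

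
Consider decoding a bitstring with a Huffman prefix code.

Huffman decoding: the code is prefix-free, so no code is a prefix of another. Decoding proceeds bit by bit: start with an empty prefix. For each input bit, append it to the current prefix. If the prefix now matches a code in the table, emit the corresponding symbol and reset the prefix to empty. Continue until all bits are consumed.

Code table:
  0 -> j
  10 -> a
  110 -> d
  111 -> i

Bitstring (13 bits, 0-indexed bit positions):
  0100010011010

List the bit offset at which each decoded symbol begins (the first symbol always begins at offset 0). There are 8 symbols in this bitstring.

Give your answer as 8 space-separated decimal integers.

Bit 0: prefix='0' -> emit 'j', reset
Bit 1: prefix='1' (no match yet)
Bit 2: prefix='10' -> emit 'a', reset
Bit 3: prefix='0' -> emit 'j', reset
Bit 4: prefix='0' -> emit 'j', reset
Bit 5: prefix='1' (no match yet)
Bit 6: prefix='10' -> emit 'a', reset
Bit 7: prefix='0' -> emit 'j', reset
Bit 8: prefix='1' (no match yet)
Bit 9: prefix='11' (no match yet)
Bit 10: prefix='110' -> emit 'd', reset
Bit 11: prefix='1' (no match yet)
Bit 12: prefix='10' -> emit 'a', reset

Answer: 0 1 3 4 5 7 8 11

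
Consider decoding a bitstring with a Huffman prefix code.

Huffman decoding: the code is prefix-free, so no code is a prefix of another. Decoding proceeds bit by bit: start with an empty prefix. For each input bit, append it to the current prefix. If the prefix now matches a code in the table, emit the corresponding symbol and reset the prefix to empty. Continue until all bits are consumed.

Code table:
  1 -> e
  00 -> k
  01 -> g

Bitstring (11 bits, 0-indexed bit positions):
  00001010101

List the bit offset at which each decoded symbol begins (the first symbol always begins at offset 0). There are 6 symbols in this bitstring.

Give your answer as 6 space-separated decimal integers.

Bit 0: prefix='0' (no match yet)
Bit 1: prefix='00' -> emit 'k', reset
Bit 2: prefix='0' (no match yet)
Bit 3: prefix='00' -> emit 'k', reset
Bit 4: prefix='1' -> emit 'e', reset
Bit 5: prefix='0' (no match yet)
Bit 6: prefix='01' -> emit 'g', reset
Bit 7: prefix='0' (no match yet)
Bit 8: prefix='01' -> emit 'g', reset
Bit 9: prefix='0' (no match yet)
Bit 10: prefix='01' -> emit 'g', reset

Answer: 0 2 4 5 7 9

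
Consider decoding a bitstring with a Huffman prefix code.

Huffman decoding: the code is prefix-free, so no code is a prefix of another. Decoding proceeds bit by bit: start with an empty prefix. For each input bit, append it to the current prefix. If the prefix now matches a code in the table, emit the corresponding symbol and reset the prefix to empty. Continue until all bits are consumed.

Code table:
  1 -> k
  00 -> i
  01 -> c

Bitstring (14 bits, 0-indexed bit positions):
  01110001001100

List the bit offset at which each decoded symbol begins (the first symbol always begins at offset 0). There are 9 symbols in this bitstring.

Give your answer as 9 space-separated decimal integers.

Bit 0: prefix='0' (no match yet)
Bit 1: prefix='01' -> emit 'c', reset
Bit 2: prefix='1' -> emit 'k', reset
Bit 3: prefix='1' -> emit 'k', reset
Bit 4: prefix='0' (no match yet)
Bit 5: prefix='00' -> emit 'i', reset
Bit 6: prefix='0' (no match yet)
Bit 7: prefix='01' -> emit 'c', reset
Bit 8: prefix='0' (no match yet)
Bit 9: prefix='00' -> emit 'i', reset
Bit 10: prefix='1' -> emit 'k', reset
Bit 11: prefix='1' -> emit 'k', reset
Bit 12: prefix='0' (no match yet)
Bit 13: prefix='00' -> emit 'i', reset

Answer: 0 2 3 4 6 8 10 11 12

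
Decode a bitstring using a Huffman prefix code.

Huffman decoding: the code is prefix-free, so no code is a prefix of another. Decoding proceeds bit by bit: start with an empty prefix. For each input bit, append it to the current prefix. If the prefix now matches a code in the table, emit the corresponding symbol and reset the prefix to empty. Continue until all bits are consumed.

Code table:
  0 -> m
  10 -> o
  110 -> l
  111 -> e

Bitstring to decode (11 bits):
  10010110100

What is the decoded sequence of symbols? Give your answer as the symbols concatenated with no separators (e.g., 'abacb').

Bit 0: prefix='1' (no match yet)
Bit 1: prefix='10' -> emit 'o', reset
Bit 2: prefix='0' -> emit 'm', reset
Bit 3: prefix='1' (no match yet)
Bit 4: prefix='10' -> emit 'o', reset
Bit 5: prefix='1' (no match yet)
Bit 6: prefix='11' (no match yet)
Bit 7: prefix='110' -> emit 'l', reset
Bit 8: prefix='1' (no match yet)
Bit 9: prefix='10' -> emit 'o', reset
Bit 10: prefix='0' -> emit 'm', reset

Answer: omolom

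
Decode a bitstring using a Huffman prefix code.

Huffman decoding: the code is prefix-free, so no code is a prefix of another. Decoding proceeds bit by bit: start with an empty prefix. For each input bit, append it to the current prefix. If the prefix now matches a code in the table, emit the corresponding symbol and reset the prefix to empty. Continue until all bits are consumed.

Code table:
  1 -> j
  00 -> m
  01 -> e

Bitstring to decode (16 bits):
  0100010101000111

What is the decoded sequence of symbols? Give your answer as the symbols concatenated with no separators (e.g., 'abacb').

Answer: emeeemejj

Derivation:
Bit 0: prefix='0' (no match yet)
Bit 1: prefix='01' -> emit 'e', reset
Bit 2: prefix='0' (no match yet)
Bit 3: prefix='00' -> emit 'm', reset
Bit 4: prefix='0' (no match yet)
Bit 5: prefix='01' -> emit 'e', reset
Bit 6: prefix='0' (no match yet)
Bit 7: prefix='01' -> emit 'e', reset
Bit 8: prefix='0' (no match yet)
Bit 9: prefix='01' -> emit 'e', reset
Bit 10: prefix='0' (no match yet)
Bit 11: prefix='00' -> emit 'm', reset
Bit 12: prefix='0' (no match yet)
Bit 13: prefix='01' -> emit 'e', reset
Bit 14: prefix='1' -> emit 'j', reset
Bit 15: prefix='1' -> emit 'j', reset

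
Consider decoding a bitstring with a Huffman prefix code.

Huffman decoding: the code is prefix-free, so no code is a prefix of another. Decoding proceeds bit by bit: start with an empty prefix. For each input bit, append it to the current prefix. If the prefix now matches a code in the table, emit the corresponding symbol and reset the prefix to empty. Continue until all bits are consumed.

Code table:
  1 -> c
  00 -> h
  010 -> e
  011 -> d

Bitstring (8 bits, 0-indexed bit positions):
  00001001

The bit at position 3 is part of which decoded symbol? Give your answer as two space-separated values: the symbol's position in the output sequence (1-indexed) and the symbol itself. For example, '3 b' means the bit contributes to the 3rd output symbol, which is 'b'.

Bit 0: prefix='0' (no match yet)
Bit 1: prefix='00' -> emit 'h', reset
Bit 2: prefix='0' (no match yet)
Bit 3: prefix='00' -> emit 'h', reset
Bit 4: prefix='1' -> emit 'c', reset
Bit 5: prefix='0' (no match yet)
Bit 6: prefix='00' -> emit 'h', reset
Bit 7: prefix='1' -> emit 'c', reset

Answer: 2 h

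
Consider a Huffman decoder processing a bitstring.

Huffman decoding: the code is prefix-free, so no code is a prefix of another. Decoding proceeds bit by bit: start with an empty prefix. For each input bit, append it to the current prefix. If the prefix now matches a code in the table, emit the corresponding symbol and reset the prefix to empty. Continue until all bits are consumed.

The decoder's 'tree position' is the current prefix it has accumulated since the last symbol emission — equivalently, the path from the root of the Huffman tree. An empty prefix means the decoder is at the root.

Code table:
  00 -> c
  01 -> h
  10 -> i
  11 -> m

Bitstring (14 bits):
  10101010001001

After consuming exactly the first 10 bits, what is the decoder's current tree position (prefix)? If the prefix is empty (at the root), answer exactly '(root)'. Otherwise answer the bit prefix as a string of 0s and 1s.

Answer: (root)

Derivation:
Bit 0: prefix='1' (no match yet)
Bit 1: prefix='10' -> emit 'i', reset
Bit 2: prefix='1' (no match yet)
Bit 3: prefix='10' -> emit 'i', reset
Bit 4: prefix='1' (no match yet)
Bit 5: prefix='10' -> emit 'i', reset
Bit 6: prefix='1' (no match yet)
Bit 7: prefix='10' -> emit 'i', reset
Bit 8: prefix='0' (no match yet)
Bit 9: prefix='00' -> emit 'c', reset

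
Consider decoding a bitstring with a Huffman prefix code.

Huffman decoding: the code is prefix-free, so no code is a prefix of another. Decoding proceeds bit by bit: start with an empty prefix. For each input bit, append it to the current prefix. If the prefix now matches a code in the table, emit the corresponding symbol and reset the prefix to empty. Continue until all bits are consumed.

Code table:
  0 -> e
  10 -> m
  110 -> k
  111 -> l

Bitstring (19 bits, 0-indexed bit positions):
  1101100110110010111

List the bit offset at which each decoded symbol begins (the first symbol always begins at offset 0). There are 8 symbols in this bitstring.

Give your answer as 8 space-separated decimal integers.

Bit 0: prefix='1' (no match yet)
Bit 1: prefix='11' (no match yet)
Bit 2: prefix='110' -> emit 'k', reset
Bit 3: prefix='1' (no match yet)
Bit 4: prefix='11' (no match yet)
Bit 5: prefix='110' -> emit 'k', reset
Bit 6: prefix='0' -> emit 'e', reset
Bit 7: prefix='1' (no match yet)
Bit 8: prefix='11' (no match yet)
Bit 9: prefix='110' -> emit 'k', reset
Bit 10: prefix='1' (no match yet)
Bit 11: prefix='11' (no match yet)
Bit 12: prefix='110' -> emit 'k', reset
Bit 13: prefix='0' -> emit 'e', reset
Bit 14: prefix='1' (no match yet)
Bit 15: prefix='10' -> emit 'm', reset
Bit 16: prefix='1' (no match yet)
Bit 17: prefix='11' (no match yet)
Bit 18: prefix='111' -> emit 'l', reset

Answer: 0 3 6 7 10 13 14 16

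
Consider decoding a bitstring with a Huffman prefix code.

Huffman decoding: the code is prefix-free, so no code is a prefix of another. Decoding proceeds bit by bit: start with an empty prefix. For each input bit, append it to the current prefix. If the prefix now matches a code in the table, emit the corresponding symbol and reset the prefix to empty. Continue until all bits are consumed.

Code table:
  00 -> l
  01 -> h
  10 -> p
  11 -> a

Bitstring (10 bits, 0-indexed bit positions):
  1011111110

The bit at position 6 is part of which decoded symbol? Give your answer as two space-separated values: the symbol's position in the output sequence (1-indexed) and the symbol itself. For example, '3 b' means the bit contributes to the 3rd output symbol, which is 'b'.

Answer: 4 a

Derivation:
Bit 0: prefix='1' (no match yet)
Bit 1: prefix='10' -> emit 'p', reset
Bit 2: prefix='1' (no match yet)
Bit 3: prefix='11' -> emit 'a', reset
Bit 4: prefix='1' (no match yet)
Bit 5: prefix='11' -> emit 'a', reset
Bit 6: prefix='1' (no match yet)
Bit 7: prefix='11' -> emit 'a', reset
Bit 8: prefix='1' (no match yet)
Bit 9: prefix='10' -> emit 'p', reset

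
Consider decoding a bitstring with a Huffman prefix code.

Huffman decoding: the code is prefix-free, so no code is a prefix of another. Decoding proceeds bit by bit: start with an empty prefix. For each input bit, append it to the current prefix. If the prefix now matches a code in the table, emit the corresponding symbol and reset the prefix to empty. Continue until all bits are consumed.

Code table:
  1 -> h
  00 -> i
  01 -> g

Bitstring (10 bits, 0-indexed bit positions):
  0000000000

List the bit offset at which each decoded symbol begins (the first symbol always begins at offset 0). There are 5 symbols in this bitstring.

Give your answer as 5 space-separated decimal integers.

Answer: 0 2 4 6 8

Derivation:
Bit 0: prefix='0' (no match yet)
Bit 1: prefix='00' -> emit 'i', reset
Bit 2: prefix='0' (no match yet)
Bit 3: prefix='00' -> emit 'i', reset
Bit 4: prefix='0' (no match yet)
Bit 5: prefix='00' -> emit 'i', reset
Bit 6: prefix='0' (no match yet)
Bit 7: prefix='00' -> emit 'i', reset
Bit 8: prefix='0' (no match yet)
Bit 9: prefix='00' -> emit 'i', reset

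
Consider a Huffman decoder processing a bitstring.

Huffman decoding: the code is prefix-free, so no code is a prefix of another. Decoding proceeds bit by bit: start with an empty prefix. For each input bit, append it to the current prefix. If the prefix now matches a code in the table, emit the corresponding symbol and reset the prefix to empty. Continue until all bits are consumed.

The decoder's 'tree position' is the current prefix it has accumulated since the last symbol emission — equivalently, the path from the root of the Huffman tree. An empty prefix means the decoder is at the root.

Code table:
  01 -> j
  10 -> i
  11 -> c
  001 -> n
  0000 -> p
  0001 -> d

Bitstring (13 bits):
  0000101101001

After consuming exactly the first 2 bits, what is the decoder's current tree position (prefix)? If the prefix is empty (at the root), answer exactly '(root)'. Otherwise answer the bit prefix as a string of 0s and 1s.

Answer: 00

Derivation:
Bit 0: prefix='0' (no match yet)
Bit 1: prefix='00' (no match yet)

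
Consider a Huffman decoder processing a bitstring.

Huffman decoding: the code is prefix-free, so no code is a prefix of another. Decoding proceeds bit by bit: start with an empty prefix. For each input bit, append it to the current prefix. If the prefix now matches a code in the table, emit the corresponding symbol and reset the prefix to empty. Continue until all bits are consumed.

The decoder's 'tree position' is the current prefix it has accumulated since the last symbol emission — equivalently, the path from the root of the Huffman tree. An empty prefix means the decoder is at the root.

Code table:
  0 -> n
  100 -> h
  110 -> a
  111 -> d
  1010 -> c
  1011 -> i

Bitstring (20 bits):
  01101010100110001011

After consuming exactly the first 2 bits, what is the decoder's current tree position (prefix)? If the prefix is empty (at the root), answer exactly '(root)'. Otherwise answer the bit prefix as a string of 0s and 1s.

Answer: 1

Derivation:
Bit 0: prefix='0' -> emit 'n', reset
Bit 1: prefix='1' (no match yet)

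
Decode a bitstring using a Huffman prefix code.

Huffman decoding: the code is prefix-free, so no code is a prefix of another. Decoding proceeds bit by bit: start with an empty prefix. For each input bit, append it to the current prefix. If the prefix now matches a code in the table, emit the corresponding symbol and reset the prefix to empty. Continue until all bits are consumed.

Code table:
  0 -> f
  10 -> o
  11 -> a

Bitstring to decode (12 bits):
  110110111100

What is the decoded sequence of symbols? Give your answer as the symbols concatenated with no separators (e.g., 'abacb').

Answer: afafaaff

Derivation:
Bit 0: prefix='1' (no match yet)
Bit 1: prefix='11' -> emit 'a', reset
Bit 2: prefix='0' -> emit 'f', reset
Bit 3: prefix='1' (no match yet)
Bit 4: prefix='11' -> emit 'a', reset
Bit 5: prefix='0' -> emit 'f', reset
Bit 6: prefix='1' (no match yet)
Bit 7: prefix='11' -> emit 'a', reset
Bit 8: prefix='1' (no match yet)
Bit 9: prefix='11' -> emit 'a', reset
Bit 10: prefix='0' -> emit 'f', reset
Bit 11: prefix='0' -> emit 'f', reset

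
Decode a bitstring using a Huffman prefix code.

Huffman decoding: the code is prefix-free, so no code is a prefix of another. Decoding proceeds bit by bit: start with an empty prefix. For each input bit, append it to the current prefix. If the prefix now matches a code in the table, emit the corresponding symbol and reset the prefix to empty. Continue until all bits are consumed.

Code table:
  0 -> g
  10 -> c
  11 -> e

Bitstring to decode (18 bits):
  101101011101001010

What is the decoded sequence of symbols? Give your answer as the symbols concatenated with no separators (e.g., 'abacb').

Answer: cegceccgcc

Derivation:
Bit 0: prefix='1' (no match yet)
Bit 1: prefix='10' -> emit 'c', reset
Bit 2: prefix='1' (no match yet)
Bit 3: prefix='11' -> emit 'e', reset
Bit 4: prefix='0' -> emit 'g', reset
Bit 5: prefix='1' (no match yet)
Bit 6: prefix='10' -> emit 'c', reset
Bit 7: prefix='1' (no match yet)
Bit 8: prefix='11' -> emit 'e', reset
Bit 9: prefix='1' (no match yet)
Bit 10: prefix='10' -> emit 'c', reset
Bit 11: prefix='1' (no match yet)
Bit 12: prefix='10' -> emit 'c', reset
Bit 13: prefix='0' -> emit 'g', reset
Bit 14: prefix='1' (no match yet)
Bit 15: prefix='10' -> emit 'c', reset
Bit 16: prefix='1' (no match yet)
Bit 17: prefix='10' -> emit 'c', reset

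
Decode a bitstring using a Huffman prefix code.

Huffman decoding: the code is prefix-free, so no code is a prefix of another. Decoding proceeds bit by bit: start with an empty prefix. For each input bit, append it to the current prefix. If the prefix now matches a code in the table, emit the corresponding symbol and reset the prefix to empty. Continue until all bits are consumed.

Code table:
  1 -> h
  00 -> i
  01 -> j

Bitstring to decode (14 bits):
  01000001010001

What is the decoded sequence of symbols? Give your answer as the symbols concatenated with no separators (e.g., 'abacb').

Answer: jiijjij

Derivation:
Bit 0: prefix='0' (no match yet)
Bit 1: prefix='01' -> emit 'j', reset
Bit 2: prefix='0' (no match yet)
Bit 3: prefix='00' -> emit 'i', reset
Bit 4: prefix='0' (no match yet)
Bit 5: prefix='00' -> emit 'i', reset
Bit 6: prefix='0' (no match yet)
Bit 7: prefix='01' -> emit 'j', reset
Bit 8: prefix='0' (no match yet)
Bit 9: prefix='01' -> emit 'j', reset
Bit 10: prefix='0' (no match yet)
Bit 11: prefix='00' -> emit 'i', reset
Bit 12: prefix='0' (no match yet)
Bit 13: prefix='01' -> emit 'j', reset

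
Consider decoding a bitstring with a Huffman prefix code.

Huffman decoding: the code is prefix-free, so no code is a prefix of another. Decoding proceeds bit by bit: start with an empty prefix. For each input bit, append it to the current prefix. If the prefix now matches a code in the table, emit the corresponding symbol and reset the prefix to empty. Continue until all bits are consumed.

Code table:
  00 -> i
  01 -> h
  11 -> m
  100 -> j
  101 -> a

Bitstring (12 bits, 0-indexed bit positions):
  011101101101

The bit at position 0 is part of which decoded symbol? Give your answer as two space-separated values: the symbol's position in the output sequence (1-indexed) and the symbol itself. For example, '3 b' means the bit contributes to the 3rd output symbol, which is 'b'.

Bit 0: prefix='0' (no match yet)
Bit 1: prefix='01' -> emit 'h', reset
Bit 2: prefix='1' (no match yet)
Bit 3: prefix='11' -> emit 'm', reset
Bit 4: prefix='0' (no match yet)

Answer: 1 h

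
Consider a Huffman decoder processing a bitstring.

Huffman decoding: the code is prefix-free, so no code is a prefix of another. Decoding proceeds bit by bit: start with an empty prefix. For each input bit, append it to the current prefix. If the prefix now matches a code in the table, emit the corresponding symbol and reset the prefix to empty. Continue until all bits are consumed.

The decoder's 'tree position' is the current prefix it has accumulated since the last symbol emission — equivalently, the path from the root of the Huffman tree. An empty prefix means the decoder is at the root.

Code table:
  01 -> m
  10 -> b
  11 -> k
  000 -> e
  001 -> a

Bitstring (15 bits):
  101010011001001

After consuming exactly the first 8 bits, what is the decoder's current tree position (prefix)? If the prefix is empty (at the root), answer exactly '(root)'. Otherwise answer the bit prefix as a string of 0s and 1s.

Answer: (root)

Derivation:
Bit 0: prefix='1' (no match yet)
Bit 1: prefix='10' -> emit 'b', reset
Bit 2: prefix='1' (no match yet)
Bit 3: prefix='10' -> emit 'b', reset
Bit 4: prefix='1' (no match yet)
Bit 5: prefix='10' -> emit 'b', reset
Bit 6: prefix='0' (no match yet)
Bit 7: prefix='01' -> emit 'm', reset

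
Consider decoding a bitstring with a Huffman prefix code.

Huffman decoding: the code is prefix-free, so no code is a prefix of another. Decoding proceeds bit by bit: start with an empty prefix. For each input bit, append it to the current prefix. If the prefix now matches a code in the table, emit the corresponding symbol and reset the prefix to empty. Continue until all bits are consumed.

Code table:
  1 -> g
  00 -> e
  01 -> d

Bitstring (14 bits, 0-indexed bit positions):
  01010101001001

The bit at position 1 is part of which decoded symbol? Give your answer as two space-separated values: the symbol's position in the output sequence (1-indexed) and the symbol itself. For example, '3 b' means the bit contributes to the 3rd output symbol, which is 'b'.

Answer: 1 d

Derivation:
Bit 0: prefix='0' (no match yet)
Bit 1: prefix='01' -> emit 'd', reset
Bit 2: prefix='0' (no match yet)
Bit 3: prefix='01' -> emit 'd', reset
Bit 4: prefix='0' (no match yet)
Bit 5: prefix='01' -> emit 'd', reset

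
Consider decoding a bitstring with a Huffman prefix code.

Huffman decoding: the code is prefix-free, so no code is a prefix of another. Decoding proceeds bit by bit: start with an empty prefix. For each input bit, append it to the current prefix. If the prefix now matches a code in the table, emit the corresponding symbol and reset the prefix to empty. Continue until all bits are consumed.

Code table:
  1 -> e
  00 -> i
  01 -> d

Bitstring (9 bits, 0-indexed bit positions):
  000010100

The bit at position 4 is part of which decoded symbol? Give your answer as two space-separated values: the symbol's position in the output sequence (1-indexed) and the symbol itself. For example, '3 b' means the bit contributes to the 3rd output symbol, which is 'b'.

Bit 0: prefix='0' (no match yet)
Bit 1: prefix='00' -> emit 'i', reset
Bit 2: prefix='0' (no match yet)
Bit 3: prefix='00' -> emit 'i', reset
Bit 4: prefix='1' -> emit 'e', reset
Bit 5: prefix='0' (no match yet)
Bit 6: prefix='01' -> emit 'd', reset
Bit 7: prefix='0' (no match yet)
Bit 8: prefix='00' -> emit 'i', reset

Answer: 3 e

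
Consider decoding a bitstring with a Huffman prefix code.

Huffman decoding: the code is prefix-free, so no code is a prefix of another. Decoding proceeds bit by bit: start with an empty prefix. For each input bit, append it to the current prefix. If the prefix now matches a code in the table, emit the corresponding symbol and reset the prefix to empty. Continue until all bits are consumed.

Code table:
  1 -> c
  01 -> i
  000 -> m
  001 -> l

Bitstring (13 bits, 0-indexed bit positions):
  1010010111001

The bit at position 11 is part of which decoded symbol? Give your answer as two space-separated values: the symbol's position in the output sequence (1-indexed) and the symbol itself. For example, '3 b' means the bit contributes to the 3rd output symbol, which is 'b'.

Answer: 7 l

Derivation:
Bit 0: prefix='1' -> emit 'c', reset
Bit 1: prefix='0' (no match yet)
Bit 2: prefix='01' -> emit 'i', reset
Bit 3: prefix='0' (no match yet)
Bit 4: prefix='00' (no match yet)
Bit 5: prefix='001' -> emit 'l', reset
Bit 6: prefix='0' (no match yet)
Bit 7: prefix='01' -> emit 'i', reset
Bit 8: prefix='1' -> emit 'c', reset
Bit 9: prefix='1' -> emit 'c', reset
Bit 10: prefix='0' (no match yet)
Bit 11: prefix='00' (no match yet)
Bit 12: prefix='001' -> emit 'l', reset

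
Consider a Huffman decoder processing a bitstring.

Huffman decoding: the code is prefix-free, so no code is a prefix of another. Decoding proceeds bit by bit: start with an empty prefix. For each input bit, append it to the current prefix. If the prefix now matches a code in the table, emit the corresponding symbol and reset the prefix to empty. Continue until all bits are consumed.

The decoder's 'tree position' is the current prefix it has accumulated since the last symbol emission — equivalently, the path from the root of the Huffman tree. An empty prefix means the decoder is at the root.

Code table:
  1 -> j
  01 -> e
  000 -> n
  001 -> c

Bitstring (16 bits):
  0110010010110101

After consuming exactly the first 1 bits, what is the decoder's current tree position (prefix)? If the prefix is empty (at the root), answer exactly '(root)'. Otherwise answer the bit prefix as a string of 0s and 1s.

Bit 0: prefix='0' (no match yet)

Answer: 0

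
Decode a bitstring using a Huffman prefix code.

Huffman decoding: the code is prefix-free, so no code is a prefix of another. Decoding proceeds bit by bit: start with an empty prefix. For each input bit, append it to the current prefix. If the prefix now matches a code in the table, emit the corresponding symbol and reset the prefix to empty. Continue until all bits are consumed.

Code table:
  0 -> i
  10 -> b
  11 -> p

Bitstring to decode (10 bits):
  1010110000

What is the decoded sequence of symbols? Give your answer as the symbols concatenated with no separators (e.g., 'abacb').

Answer: bbpiiii

Derivation:
Bit 0: prefix='1' (no match yet)
Bit 1: prefix='10' -> emit 'b', reset
Bit 2: prefix='1' (no match yet)
Bit 3: prefix='10' -> emit 'b', reset
Bit 4: prefix='1' (no match yet)
Bit 5: prefix='11' -> emit 'p', reset
Bit 6: prefix='0' -> emit 'i', reset
Bit 7: prefix='0' -> emit 'i', reset
Bit 8: prefix='0' -> emit 'i', reset
Bit 9: prefix='0' -> emit 'i', reset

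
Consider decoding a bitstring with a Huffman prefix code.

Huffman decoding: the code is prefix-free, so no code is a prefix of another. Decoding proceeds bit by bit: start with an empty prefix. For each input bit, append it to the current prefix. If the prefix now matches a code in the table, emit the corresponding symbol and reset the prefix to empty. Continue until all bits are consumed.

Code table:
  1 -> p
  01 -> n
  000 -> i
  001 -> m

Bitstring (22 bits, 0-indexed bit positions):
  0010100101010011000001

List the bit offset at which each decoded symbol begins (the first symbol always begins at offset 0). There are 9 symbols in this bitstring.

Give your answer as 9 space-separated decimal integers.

Answer: 0 3 5 8 10 12 15 16 19

Derivation:
Bit 0: prefix='0' (no match yet)
Bit 1: prefix='00' (no match yet)
Bit 2: prefix='001' -> emit 'm', reset
Bit 3: prefix='0' (no match yet)
Bit 4: prefix='01' -> emit 'n', reset
Bit 5: prefix='0' (no match yet)
Bit 6: prefix='00' (no match yet)
Bit 7: prefix='001' -> emit 'm', reset
Bit 8: prefix='0' (no match yet)
Bit 9: prefix='01' -> emit 'n', reset
Bit 10: prefix='0' (no match yet)
Bit 11: prefix='01' -> emit 'n', reset
Bit 12: prefix='0' (no match yet)
Bit 13: prefix='00' (no match yet)
Bit 14: prefix='001' -> emit 'm', reset
Bit 15: prefix='1' -> emit 'p', reset
Bit 16: prefix='0' (no match yet)
Bit 17: prefix='00' (no match yet)
Bit 18: prefix='000' -> emit 'i', reset
Bit 19: prefix='0' (no match yet)
Bit 20: prefix='00' (no match yet)
Bit 21: prefix='001' -> emit 'm', reset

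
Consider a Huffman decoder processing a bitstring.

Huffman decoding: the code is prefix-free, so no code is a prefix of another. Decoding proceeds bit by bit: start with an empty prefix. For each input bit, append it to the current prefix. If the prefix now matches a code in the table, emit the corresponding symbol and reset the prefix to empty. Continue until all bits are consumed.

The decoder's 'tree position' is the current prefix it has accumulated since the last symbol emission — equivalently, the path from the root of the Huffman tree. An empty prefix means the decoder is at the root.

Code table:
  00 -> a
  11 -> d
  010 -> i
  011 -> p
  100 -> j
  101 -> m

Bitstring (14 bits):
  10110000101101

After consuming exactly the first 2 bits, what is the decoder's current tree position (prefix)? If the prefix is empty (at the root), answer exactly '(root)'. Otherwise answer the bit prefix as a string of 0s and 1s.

Bit 0: prefix='1' (no match yet)
Bit 1: prefix='10' (no match yet)

Answer: 10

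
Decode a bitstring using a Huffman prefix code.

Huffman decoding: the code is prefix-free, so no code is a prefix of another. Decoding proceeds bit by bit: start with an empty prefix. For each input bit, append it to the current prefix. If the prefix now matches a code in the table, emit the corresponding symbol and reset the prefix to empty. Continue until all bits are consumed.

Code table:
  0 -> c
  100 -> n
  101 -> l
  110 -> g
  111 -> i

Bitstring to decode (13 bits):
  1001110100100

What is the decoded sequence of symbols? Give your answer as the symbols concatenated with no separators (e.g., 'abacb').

Answer: nicnn

Derivation:
Bit 0: prefix='1' (no match yet)
Bit 1: prefix='10' (no match yet)
Bit 2: prefix='100' -> emit 'n', reset
Bit 3: prefix='1' (no match yet)
Bit 4: prefix='11' (no match yet)
Bit 5: prefix='111' -> emit 'i', reset
Bit 6: prefix='0' -> emit 'c', reset
Bit 7: prefix='1' (no match yet)
Bit 8: prefix='10' (no match yet)
Bit 9: prefix='100' -> emit 'n', reset
Bit 10: prefix='1' (no match yet)
Bit 11: prefix='10' (no match yet)
Bit 12: prefix='100' -> emit 'n', reset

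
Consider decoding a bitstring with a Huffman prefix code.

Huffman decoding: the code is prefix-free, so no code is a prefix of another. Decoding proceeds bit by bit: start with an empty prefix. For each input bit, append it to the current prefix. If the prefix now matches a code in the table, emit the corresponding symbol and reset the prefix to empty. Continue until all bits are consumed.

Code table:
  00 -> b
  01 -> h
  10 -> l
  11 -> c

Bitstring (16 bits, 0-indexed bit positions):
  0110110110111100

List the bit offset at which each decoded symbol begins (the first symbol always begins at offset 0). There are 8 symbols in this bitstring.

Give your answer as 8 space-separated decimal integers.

Answer: 0 2 4 6 8 10 12 14

Derivation:
Bit 0: prefix='0' (no match yet)
Bit 1: prefix='01' -> emit 'h', reset
Bit 2: prefix='1' (no match yet)
Bit 3: prefix='10' -> emit 'l', reset
Bit 4: prefix='1' (no match yet)
Bit 5: prefix='11' -> emit 'c', reset
Bit 6: prefix='0' (no match yet)
Bit 7: prefix='01' -> emit 'h', reset
Bit 8: prefix='1' (no match yet)
Bit 9: prefix='10' -> emit 'l', reset
Bit 10: prefix='1' (no match yet)
Bit 11: prefix='11' -> emit 'c', reset
Bit 12: prefix='1' (no match yet)
Bit 13: prefix='11' -> emit 'c', reset
Bit 14: prefix='0' (no match yet)
Bit 15: prefix='00' -> emit 'b', reset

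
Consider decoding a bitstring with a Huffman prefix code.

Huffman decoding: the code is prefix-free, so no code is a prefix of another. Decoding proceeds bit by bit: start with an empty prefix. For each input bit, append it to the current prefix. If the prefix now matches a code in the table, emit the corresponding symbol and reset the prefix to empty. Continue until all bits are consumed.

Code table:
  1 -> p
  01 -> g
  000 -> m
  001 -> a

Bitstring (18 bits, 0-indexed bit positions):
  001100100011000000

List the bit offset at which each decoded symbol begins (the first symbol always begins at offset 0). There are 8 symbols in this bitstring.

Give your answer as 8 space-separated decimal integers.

Bit 0: prefix='0' (no match yet)
Bit 1: prefix='00' (no match yet)
Bit 2: prefix='001' -> emit 'a', reset
Bit 3: prefix='1' -> emit 'p', reset
Bit 4: prefix='0' (no match yet)
Bit 5: prefix='00' (no match yet)
Bit 6: prefix='001' -> emit 'a', reset
Bit 7: prefix='0' (no match yet)
Bit 8: prefix='00' (no match yet)
Bit 9: prefix='000' -> emit 'm', reset
Bit 10: prefix='1' -> emit 'p', reset
Bit 11: prefix='1' -> emit 'p', reset
Bit 12: prefix='0' (no match yet)
Bit 13: prefix='00' (no match yet)
Bit 14: prefix='000' -> emit 'm', reset
Bit 15: prefix='0' (no match yet)
Bit 16: prefix='00' (no match yet)
Bit 17: prefix='000' -> emit 'm', reset

Answer: 0 3 4 7 10 11 12 15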